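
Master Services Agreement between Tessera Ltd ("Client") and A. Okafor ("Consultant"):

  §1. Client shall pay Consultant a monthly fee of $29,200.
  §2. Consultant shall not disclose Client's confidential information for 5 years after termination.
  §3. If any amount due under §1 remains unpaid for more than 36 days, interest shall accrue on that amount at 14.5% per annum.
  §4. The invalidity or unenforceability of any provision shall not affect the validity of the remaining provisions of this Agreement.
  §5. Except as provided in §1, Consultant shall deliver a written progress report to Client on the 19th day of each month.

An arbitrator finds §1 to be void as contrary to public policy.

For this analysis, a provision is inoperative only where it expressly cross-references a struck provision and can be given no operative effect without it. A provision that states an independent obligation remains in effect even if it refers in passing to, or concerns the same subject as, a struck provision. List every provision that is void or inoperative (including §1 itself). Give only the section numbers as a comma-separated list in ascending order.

1, 3

§1 is struck. §3 has no operative effect of its own apart from §1 and is therefore inoperative. §5 mentions §1 but its own obligation stands independently of §1, so §5 is not affected. §4 is a severability clause and preserves every provision that can still be given independent effect. That leaves §2, §4, and §5 in effect.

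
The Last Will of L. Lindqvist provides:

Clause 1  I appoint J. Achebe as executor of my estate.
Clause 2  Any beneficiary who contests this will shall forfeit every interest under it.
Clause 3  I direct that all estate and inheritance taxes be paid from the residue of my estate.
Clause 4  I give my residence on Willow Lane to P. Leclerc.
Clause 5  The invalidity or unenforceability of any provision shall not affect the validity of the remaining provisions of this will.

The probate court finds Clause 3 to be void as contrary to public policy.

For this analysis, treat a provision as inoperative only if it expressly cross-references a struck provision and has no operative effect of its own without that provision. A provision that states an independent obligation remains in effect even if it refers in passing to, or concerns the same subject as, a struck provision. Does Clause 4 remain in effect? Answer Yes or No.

Yes

Clause 3 is struck. No other provision's operative terms depend on Clause 3. Clause 5 is a severability clause and preserves every provision that can still be given independent effect. Clause 1, Clause 2, Clause 4, and Clause 5 remain in effect. Clause 4 is among the surviving provisions, so the answer is yes.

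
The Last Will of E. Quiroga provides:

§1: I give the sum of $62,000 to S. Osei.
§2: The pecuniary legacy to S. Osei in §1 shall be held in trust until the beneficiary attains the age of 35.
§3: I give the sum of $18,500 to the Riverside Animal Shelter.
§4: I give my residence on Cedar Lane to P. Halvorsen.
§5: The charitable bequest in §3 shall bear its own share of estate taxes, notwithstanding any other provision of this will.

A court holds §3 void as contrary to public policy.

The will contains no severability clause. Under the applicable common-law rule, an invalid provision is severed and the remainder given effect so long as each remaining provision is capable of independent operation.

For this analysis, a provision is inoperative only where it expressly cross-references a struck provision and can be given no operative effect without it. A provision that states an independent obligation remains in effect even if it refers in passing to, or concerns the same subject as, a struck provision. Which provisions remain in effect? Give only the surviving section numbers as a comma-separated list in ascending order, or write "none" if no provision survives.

1, 2, 4

§3 is struck. The only function of §5 is the tax charge on §3, so it cannot stand once §3 is removed. With no severability clause, the stated default rule severs what cannot stand and enforces each remaining provision that can operate on its own. §1, §2, and §4 remain in effect.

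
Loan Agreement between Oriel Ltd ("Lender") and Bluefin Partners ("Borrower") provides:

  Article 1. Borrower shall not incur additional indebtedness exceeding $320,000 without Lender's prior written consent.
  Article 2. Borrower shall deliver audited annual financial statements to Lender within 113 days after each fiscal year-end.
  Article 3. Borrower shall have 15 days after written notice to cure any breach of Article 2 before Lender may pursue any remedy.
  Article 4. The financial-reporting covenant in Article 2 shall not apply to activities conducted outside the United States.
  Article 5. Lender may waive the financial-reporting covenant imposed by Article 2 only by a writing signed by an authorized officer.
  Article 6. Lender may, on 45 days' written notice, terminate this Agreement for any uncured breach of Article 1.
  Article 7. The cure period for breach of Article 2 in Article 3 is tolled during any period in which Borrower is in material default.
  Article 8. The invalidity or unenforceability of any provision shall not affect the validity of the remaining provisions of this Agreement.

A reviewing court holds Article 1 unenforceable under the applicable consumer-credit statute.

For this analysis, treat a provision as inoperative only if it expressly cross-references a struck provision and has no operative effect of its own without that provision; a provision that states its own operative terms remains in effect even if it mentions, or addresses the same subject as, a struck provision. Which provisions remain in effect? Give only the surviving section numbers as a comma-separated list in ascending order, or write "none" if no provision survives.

Article 1 is struck. Article 6 merely fixes the termination right for breach of Article 1; with Article 1 gone it has nothing to operate on and falls away. Article 8 is a severability clause and preserves every provision that can still be given independent effect. That leaves Article 2, Article 3, Article 4, Article 5, Article 7, and Article 8 in effect.

2, 3, 4, 5, 7, 8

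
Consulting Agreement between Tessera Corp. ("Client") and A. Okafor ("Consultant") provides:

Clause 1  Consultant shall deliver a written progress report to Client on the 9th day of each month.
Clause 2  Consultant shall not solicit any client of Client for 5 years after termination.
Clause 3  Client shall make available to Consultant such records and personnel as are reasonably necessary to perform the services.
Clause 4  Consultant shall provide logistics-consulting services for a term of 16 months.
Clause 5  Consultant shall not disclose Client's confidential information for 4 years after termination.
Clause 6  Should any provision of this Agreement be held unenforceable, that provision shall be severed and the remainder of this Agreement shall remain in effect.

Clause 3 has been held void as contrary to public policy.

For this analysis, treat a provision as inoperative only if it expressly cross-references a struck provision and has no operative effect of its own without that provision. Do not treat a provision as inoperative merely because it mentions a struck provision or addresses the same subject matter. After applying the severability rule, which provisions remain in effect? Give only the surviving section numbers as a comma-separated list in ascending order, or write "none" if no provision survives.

1, 2, 4, 5, 6

Clause 3 is struck. Nothing else in the Agreement is defined by reference to Clause 3. Under the severability clause in Clause 6, the remaining provisions continue in force. The provisions still in force are Clause 1, Clause 2, Clause 4, Clause 5, and Clause 6.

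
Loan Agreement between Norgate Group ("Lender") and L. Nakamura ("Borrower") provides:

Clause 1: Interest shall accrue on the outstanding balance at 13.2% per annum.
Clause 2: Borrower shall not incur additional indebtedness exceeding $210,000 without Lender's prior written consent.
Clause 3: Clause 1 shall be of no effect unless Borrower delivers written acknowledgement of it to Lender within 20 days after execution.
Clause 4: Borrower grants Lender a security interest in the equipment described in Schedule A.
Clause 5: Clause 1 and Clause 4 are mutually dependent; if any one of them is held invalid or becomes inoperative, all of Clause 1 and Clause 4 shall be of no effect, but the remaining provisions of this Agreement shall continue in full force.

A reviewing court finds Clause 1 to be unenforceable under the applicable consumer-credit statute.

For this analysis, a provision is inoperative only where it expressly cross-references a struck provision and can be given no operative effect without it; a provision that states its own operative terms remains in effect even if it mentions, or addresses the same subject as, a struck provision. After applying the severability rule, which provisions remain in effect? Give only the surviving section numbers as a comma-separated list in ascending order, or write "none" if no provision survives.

Clause 1 is struck. The only function of Clause 3 is the acknowledgement condition for Clause 1, so it cannot stand once Clause 1 is removed. Clause 5 declares Clause 1 and Clause 4 mutually dependent; since one of them has fallen, all of them are of no effect. That brings down Clause 4 as well. The remainder continues in force under Clause 5. That leaves Clause 2 and Clause 5 in effect.

2, 5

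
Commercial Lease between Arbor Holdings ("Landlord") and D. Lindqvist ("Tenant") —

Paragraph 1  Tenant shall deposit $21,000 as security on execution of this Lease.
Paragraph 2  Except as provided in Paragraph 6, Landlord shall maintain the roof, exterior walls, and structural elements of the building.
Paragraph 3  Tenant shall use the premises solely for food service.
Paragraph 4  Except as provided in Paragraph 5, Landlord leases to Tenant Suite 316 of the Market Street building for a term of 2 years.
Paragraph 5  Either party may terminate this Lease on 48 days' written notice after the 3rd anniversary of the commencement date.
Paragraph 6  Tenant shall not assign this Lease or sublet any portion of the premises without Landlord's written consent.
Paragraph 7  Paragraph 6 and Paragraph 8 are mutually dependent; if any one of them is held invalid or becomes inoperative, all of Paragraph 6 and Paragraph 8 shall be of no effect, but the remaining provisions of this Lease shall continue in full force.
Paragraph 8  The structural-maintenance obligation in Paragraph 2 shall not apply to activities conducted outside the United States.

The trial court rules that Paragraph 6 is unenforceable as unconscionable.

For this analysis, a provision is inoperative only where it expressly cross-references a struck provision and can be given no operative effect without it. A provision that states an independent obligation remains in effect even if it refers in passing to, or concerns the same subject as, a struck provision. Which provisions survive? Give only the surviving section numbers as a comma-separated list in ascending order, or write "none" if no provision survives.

Paragraph 6 is struck. Although Paragraph 2 refers to Paragraph 6, its operative terms do not depend on Paragraph 6, so it remains in effect. Nothing else in the Lease is defined by reference to Paragraph 6. Paragraph 7 declares Paragraph 6 and Paragraph 8 mutually dependent; since one of them has fallen, all of them are of no effect. That brings down Paragraph 8 as well. The remainder continues in force under Paragraph 7. Paragraph 1, Paragraph 2, Paragraph 3, Paragraph 4, Paragraph 5, and Paragraph 7 remain in effect.

1, 2, 3, 4, 5, 7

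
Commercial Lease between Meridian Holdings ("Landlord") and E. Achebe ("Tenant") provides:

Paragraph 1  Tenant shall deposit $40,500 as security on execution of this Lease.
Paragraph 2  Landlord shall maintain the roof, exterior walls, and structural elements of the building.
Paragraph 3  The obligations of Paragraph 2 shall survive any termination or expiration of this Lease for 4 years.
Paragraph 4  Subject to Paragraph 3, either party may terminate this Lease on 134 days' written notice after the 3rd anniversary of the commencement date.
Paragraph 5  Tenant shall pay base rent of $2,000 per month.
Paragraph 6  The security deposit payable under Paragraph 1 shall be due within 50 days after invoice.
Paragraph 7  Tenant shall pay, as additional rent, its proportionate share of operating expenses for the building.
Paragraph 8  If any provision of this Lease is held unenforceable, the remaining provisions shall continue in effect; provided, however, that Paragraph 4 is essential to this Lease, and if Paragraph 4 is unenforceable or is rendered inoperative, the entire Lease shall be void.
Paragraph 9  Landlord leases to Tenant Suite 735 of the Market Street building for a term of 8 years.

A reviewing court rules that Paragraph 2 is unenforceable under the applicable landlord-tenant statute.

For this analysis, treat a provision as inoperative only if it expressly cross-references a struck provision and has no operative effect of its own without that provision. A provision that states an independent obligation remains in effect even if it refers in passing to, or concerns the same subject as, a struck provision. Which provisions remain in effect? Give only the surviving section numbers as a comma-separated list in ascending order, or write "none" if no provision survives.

Paragraph 2 is struck. Paragraph 3 merely fixes the survival period for Paragraph 2; with Paragraph 2 gone it has nothing to operate on and falls away. Although Paragraph 4 refers to Paragraph 3, its operative terms do not depend on Paragraph 3, so it remains in effect. Paragraph 8 makes Paragraph 4 an essential term, but Paragraph 4 is unaffected, so the severability proviso in Paragraph 8 preserves the remaining provisions. Paragraph 1, Paragraph 4, Paragraph 5, Paragraph 6, Paragraph 7, Paragraph 8, and Paragraph 9 remain in effect.

1, 4, 5, 6, 7, 8, 9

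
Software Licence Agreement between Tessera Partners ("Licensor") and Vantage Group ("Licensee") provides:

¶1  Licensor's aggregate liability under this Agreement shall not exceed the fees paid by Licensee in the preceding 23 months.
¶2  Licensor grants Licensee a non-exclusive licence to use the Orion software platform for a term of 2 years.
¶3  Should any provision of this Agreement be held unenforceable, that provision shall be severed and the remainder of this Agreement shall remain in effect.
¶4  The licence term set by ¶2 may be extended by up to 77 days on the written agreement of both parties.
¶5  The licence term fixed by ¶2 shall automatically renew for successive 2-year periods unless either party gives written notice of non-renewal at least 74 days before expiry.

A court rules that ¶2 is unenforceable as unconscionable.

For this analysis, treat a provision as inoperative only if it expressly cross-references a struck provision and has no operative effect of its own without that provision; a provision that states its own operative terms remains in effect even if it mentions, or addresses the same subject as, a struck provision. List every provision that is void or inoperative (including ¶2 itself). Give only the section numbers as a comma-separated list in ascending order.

¶2 is struck. ¶4 does nothing except set the extension of the licence term by reference to ¶2; with ¶2 gone it has no independent effect and is inoperative. ¶5 does nothing except set the renewal of the licence term by reference to ¶2; with ¶2 gone it has no independent effect and is inoperative. ¶3 is a severability clause and preserves every provision that can still be given independent effect. The provisions still in force are ¶1 and ¶3.

2, 4, 5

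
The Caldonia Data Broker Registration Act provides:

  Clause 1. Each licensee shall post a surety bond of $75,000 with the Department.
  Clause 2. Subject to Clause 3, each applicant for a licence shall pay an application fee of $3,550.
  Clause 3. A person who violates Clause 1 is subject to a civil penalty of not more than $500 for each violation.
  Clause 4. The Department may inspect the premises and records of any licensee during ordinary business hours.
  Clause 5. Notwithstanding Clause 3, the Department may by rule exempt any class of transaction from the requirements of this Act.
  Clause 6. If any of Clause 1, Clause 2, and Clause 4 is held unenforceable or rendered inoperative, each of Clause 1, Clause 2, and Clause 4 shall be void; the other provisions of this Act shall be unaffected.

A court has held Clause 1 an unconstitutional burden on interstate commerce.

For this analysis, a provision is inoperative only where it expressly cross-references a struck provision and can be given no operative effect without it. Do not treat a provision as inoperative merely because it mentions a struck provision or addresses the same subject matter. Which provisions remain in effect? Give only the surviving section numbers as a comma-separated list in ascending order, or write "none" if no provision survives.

5, 6

Clause 1 is struck. Clause 3 operates only by reference to Clause 1, so it falls with Clause 1. Although Clause 5 refers to Clause 3, its operative terms do not depend on Clause 3, so it remains in effect. Clause 6 declares Clause 1, Clause 2, and Clause 4 mutually dependent; since one of them has fallen, all of them are of no effect. That brings down Clause 2 and Clause 4 as well. The remainder continues in force under Clause 6. That leaves Clause 5 and Clause 6 in effect.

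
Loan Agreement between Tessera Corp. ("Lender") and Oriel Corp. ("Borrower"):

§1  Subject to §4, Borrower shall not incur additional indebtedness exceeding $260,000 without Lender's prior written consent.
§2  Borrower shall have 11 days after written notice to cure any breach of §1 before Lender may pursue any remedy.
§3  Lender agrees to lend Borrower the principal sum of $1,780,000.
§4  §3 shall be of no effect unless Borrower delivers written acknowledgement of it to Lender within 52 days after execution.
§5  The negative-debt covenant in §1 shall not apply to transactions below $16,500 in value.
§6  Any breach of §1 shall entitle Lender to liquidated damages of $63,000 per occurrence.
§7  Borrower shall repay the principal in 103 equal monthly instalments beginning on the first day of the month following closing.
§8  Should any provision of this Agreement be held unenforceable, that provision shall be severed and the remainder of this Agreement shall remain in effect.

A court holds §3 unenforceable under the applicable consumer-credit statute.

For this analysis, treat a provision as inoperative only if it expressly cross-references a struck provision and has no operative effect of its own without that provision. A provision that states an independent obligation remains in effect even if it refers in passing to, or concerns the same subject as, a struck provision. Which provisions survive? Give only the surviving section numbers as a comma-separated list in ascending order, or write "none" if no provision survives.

1, 2, 5, 6, 7, 8

§3 is struck. §4 operates only by reference to §3, so it falls with §3. §1 mentions §4 but its own obligation stands independently of §4, so §1 is not affected. §8 is a severability clause and preserves every provision that can still be given independent effect. §1, §2, §5, §6, §7, and §8 remain in effect.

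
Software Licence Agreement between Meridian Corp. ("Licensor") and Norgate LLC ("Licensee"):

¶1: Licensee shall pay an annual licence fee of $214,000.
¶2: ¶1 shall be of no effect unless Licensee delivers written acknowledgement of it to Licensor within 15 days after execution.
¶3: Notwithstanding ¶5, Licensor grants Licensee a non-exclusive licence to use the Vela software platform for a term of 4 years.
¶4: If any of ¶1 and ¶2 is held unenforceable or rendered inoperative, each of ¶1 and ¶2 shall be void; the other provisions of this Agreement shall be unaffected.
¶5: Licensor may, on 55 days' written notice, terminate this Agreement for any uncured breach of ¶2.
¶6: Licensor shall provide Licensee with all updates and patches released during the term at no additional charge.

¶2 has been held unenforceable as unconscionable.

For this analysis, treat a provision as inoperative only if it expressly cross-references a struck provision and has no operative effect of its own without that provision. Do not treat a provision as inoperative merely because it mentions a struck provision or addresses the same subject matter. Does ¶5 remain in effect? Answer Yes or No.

¶2 is struck. ¶5 operates only by reference to ¶2, so it falls with ¶2. Although ¶3 refers to ¶5, its operative terms do not depend on ¶5, so it remains in effect. ¶4 declares ¶1 and ¶2 mutually dependent; since one of them has fallen, all of them are of no effect. That brings down ¶1 as well. The remainder continues in force under ¶4. ¶3, ¶4, and ¶6 remain in effect. ¶5 is among the inoperative provisions, so the answer is no.

No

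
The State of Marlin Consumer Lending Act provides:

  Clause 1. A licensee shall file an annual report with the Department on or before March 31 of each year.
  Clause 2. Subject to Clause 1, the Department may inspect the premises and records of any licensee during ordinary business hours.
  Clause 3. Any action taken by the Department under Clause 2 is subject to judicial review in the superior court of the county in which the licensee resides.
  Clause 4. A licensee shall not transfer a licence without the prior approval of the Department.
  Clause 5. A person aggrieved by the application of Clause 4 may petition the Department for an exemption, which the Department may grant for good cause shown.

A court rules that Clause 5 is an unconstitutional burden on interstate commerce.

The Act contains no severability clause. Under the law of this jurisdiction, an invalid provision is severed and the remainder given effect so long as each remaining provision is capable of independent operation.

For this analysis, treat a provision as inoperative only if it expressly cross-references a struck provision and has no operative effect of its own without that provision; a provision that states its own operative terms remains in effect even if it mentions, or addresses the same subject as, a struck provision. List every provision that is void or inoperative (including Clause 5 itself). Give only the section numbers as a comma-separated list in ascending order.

5

Clause 5 is struck. Nothing else in the Act is defined by reference to Clause 5. Under the stated default rule, only provisions that cannot operate independently fall away; the rest are enforced. That leaves Clause 1, Clause 2, Clause 3, and Clause 4 in effect.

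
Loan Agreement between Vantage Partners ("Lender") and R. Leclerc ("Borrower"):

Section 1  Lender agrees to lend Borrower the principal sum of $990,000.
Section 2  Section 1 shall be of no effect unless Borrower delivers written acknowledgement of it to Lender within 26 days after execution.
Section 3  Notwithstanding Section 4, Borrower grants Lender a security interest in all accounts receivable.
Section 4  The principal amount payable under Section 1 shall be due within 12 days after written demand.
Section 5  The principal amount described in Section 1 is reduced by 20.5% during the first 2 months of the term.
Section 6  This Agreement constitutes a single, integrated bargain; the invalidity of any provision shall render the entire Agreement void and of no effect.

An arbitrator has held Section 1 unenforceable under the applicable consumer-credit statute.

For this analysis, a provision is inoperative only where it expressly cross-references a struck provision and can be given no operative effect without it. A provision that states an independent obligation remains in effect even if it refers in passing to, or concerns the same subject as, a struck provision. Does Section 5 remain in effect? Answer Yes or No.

No

Section 1 is struck. The only function of Section 2 is the acknowledgement condition for Section 1, so it cannot stand once Section 1 is removed. Section 4 operates only by reference to Section 1, so it falls with Section 1. Section 5 operates only by reference to Section 1, so it falls with Section 1. Section 6 provides that the Agreement is not severable, so the invalidity of any one provision voids the entire Agreement. No provision of the Agreement survives. Section 5 is among the inoperative provisions, so the answer is no.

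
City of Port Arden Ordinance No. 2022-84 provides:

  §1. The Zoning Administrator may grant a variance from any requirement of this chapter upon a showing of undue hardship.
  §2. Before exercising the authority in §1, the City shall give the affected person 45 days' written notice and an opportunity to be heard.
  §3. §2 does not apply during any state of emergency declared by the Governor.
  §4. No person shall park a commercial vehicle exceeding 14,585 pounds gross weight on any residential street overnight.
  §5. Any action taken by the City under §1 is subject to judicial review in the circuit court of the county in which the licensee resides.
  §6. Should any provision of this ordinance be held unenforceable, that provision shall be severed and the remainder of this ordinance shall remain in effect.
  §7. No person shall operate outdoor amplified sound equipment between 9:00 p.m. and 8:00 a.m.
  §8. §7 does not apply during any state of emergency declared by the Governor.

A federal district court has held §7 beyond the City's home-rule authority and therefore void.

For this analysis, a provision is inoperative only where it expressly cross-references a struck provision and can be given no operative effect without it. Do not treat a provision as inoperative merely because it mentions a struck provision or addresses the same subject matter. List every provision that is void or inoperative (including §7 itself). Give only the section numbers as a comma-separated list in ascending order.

§7 is struck. §8 has no operative effect of its own apart from §7 and is therefore inoperative. Under the severability clause in §6, the remaining provisions continue in force. That leaves §1, §2, §3, §4, §5, and §6 in effect.

7, 8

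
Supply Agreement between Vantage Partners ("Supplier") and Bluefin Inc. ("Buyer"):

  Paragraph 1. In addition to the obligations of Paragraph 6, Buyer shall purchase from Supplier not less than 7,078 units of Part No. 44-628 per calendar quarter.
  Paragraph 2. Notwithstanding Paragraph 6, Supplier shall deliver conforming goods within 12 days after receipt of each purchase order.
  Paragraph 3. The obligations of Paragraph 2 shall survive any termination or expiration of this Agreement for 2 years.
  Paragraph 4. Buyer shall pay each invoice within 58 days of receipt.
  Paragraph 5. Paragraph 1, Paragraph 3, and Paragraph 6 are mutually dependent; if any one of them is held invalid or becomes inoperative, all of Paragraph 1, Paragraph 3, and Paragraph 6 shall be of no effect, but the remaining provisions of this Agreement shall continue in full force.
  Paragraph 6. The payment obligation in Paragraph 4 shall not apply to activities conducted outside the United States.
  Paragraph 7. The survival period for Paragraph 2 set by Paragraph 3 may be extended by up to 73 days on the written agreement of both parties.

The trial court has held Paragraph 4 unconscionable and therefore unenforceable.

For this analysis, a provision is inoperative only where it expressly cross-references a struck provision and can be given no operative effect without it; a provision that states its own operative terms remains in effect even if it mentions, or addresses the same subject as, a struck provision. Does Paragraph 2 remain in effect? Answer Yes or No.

Yes

Paragraph 4 is struck. Paragraph 6 has no operative effect of its own apart from Paragraph 4 and is therefore inoperative. Paragraph 2 mentions Paragraph 6 but its own obligation stands independently of Paragraph 6, so Paragraph 2 is not affected. Paragraph 5 declares Paragraph 1, Paragraph 3, and Paragraph 6 mutually dependent; since one of them has fallen, all of them are of no effect. That brings down Paragraph 1 and Paragraph 3 as well. Paragraph 7 in turn depends solely on a provision now struck and likewise falls. The remainder continues in force under Paragraph 5. That leaves Paragraph 2 and Paragraph 5 in effect. Paragraph 2 is among the surviving provisions, so the answer is yes.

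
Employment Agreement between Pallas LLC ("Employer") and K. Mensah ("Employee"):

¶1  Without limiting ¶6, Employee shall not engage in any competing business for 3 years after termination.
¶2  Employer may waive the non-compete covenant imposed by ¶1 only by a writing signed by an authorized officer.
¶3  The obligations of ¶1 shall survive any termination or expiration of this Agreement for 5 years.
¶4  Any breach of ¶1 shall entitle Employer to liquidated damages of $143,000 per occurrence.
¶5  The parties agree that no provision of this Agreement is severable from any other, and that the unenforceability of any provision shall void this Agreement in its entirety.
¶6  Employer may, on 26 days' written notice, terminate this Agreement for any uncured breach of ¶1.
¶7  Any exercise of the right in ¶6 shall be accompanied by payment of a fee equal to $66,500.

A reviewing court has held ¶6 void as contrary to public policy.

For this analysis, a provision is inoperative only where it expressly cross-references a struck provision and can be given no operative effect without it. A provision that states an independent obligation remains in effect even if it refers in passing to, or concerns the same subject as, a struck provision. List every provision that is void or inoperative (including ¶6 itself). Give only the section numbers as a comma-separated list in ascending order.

1, 2, 3, 4, 5, 6, 7

¶6 is struck. ¶7 operates only by reference to ¶6, so it falls with ¶6. ¶5 provides that the Agreement is not severable, so the invalidity of any one provision voids the entire Agreement. No provision of the Agreement survives.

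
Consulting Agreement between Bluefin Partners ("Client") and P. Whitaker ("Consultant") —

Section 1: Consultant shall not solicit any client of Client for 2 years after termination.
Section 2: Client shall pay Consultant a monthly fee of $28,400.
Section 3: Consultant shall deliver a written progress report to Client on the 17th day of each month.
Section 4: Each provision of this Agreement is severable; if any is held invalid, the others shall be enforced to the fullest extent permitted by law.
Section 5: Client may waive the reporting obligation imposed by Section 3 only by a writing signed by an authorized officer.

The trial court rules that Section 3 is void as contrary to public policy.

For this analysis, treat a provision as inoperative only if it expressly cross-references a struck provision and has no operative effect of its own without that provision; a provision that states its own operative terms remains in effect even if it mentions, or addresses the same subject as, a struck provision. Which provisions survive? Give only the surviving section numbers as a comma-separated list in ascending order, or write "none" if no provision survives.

1, 2, 4

Section 3 is struck. The only function of Section 5 is the waiver condition for Section 3, so it cannot stand once Section 3 is removed. Under the severability clause in Section 4, the remaining provisions continue in force. The provisions still in force are Section 1, Section 2, and Section 4.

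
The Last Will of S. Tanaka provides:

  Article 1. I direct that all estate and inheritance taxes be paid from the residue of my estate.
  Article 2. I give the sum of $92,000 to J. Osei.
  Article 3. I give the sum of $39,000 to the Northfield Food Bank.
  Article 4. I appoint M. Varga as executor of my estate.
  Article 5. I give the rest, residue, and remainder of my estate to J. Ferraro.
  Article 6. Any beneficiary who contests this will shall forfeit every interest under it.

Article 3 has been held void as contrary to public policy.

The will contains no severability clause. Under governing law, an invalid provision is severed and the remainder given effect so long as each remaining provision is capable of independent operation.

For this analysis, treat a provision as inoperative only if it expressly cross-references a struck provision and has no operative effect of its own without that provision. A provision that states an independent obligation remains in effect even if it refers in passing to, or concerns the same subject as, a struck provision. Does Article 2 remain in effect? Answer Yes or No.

Yes

Article 3 is struck. Nothing else in the will is defined by reference to Article 3. Under the stated default rule, only provisions that cannot operate independently fall away; the rest are enforced. Article 1, Article 2, Article 4, Article 5, and Article 6 remain in effect. Article 2 is among the surviving provisions, so the answer is yes.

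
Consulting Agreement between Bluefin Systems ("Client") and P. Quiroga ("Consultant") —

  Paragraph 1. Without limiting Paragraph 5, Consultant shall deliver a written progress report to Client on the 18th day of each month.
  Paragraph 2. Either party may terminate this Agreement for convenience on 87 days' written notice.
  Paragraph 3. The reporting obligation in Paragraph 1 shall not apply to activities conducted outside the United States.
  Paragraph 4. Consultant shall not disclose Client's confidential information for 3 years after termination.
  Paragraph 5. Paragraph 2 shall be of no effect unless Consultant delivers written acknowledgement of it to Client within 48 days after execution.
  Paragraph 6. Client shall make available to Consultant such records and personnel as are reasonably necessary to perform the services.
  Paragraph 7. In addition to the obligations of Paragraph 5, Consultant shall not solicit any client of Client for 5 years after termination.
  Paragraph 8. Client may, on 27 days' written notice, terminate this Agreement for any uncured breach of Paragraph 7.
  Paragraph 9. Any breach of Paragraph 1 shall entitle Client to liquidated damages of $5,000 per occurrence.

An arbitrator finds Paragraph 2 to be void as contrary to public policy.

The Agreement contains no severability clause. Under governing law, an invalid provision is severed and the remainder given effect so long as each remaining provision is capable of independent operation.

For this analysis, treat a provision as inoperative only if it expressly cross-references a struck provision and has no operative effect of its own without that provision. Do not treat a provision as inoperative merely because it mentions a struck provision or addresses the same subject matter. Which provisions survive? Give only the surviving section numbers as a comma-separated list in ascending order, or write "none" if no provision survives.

Paragraph 2 is struck. Paragraph 5 operates only by reference to Paragraph 2, so it falls with Paragraph 2. Although Paragraph 1 refers to Paragraph 5, its operative terms do not depend on Paragraph 5, so it remains in effect. Although Paragraph 7 refers to Paragraph 5, its operative terms do not depend on Paragraph 5, so it remains in effect. Under the stated default rule, only provisions that cannot operate independently fall away; the rest are enforced. Paragraph 1, Paragraph 3, Paragraph 4, Paragraph 6, Paragraph 7, Paragraph 8, and Paragraph 9 remain in effect.

1, 3, 4, 6, 7, 8, 9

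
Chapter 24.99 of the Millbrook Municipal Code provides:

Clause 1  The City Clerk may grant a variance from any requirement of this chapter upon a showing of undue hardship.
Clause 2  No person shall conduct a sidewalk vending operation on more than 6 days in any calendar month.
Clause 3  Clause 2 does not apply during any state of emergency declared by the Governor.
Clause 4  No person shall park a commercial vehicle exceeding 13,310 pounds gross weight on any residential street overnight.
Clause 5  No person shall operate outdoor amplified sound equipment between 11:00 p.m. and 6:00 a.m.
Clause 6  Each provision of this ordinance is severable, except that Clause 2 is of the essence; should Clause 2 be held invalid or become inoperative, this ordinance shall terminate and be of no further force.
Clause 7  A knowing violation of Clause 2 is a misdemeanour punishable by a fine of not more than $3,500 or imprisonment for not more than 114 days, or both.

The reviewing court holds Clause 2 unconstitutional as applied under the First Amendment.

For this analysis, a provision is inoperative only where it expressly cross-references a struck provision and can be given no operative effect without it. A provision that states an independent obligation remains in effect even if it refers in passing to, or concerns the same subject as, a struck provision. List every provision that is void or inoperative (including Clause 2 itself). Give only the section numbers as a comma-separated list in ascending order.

1, 2, 3, 4, 5, 6, 7

Clause 2 is struck. Clause 3 operates only by reference to Clause 2, so it falls with Clause 2. The only function of Clause 7 is the criminal penalty for violating Clause 2, so it cannot stand once Clause 2 is removed. Clause 6 makes Clause 2 an essential term, and Clause 2 is the provision held invalid; under Clause 6, the entire ordinance is therefore void. No provision of the ordinance survives.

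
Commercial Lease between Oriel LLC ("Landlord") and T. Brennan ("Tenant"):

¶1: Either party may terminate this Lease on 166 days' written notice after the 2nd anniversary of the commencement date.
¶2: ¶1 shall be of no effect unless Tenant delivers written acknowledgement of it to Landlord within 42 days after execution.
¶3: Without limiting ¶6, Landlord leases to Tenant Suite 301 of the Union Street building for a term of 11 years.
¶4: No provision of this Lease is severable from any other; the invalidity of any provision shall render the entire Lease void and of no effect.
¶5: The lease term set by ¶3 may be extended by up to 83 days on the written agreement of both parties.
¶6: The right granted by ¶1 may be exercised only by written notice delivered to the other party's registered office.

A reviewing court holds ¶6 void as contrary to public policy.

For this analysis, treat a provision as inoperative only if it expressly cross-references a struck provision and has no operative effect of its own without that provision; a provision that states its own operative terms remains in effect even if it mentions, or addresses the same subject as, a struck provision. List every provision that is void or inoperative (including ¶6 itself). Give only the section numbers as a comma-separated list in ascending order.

¶6 is struck. No other provision's operative terms depend on ¶6. ¶4 provides that the Lease is not severable, so the invalidity of any one provision voids the entire Lease. No provision of the Lease survives.

1, 2, 3, 4, 5, 6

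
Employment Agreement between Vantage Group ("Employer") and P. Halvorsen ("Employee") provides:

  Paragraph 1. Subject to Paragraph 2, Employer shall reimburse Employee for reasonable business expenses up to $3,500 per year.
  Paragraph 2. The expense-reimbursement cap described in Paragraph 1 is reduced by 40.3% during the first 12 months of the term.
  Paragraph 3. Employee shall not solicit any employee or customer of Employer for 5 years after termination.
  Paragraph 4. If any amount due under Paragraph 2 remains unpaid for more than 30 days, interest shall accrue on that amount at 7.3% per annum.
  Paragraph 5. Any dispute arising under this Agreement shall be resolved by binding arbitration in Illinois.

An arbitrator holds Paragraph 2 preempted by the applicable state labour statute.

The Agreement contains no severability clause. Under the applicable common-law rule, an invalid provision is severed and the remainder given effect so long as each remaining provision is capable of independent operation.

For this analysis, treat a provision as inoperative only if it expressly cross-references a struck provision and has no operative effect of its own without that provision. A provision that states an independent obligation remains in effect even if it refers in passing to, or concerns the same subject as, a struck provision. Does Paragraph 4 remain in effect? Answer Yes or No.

Paragraph 2 is struck. Paragraph 4 has no operative effect of its own apart from Paragraph 2 and is therefore inoperative. Although Paragraph 1 refers to Paragraph 2, its operative terms do not depend on Paragraph 2, so it remains in effect. With no severability clause, the stated default rule severs what cannot stand and enforces each remaining provision that can operate on its own. The provisions still in force are Paragraph 1, Paragraph 3, and Paragraph 5. Paragraph 4 is among the inoperative provisions, so the answer is no.

No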